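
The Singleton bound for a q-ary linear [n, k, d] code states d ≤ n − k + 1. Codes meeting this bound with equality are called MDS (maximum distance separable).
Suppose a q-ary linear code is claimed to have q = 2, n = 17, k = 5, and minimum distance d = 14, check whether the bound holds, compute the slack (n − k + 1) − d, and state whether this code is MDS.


Singleton RHS = n − k + 1 = 13, slack = -1, bound violated (no such code; not MDS).

Singleton bound: d ≤ n − k + 1.
Here n = 17, k = 5, so n − k + 1 = 13.
Given d = 14, check d ≤ 13: NO.
Slack = (n − k + 1) − d = -1.
The slack is negative: d = 14 exceeds n − k + 1 = 13 by 1, so the Singleton bound is violated and no linear [17, 5, 14]_2 code can exist. In particular it is not MDS (MDS requires d = n − k + 1 exactly).
Description: the claimed parameters are [17, 5, 14]_2; such a code would be impossible (violates the Singleton bound).


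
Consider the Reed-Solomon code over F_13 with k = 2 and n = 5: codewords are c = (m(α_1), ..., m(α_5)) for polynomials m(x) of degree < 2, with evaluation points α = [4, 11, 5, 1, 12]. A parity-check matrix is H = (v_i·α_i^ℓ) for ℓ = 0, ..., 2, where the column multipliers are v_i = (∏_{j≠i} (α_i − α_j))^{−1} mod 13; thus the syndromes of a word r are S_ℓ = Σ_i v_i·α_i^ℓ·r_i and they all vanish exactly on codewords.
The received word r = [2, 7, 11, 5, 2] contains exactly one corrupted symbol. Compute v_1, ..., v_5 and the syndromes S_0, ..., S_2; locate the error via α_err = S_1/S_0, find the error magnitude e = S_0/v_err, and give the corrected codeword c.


S = (12, 9, 10), error at position 1, error magnitude e = 12, c = [3, 7, 11, 5, 2].

Step 1: column multipliers v_i = (∏_{j≠i}(α_i − α_j))^{−1} mod 13.
  i = 1 (α = 4): (4−11)(4−5)(4−1)(4−12) = (−7)·(−1)·3·(−8) = −168 ≡ 1, so v_1 = 1^{−1} = 1 (mod 13).
  i = 2 (α = 11): (11−4)(11−5)(11−1)(11−12) = 7·6·10·(−1) = −420 ≡ 9, so v_2 = 9^{−1} = 3 (mod 13).
  i = 3 (α = 5): (5−4)(5−11)(5−1)(5−12) = 1·(−6)·4·(−7) = 168 ≡ 12, so v_3 = 12^{−1} = 12 (mod 13).
  i = 4 (α = 1): (1−4)(1−11)(1−5)(1−12) = (−3)·(−10)·(−4)·(−11) = 1320 ≡ 7, so v_4 = 7^{−1} = 2 (mod 13).
  i = 5 (α = 12): (12−4)(12−11)(12−5)(12−1) = 8·1·7·11 = 616 ≡ 5, so v_5 = 5^{−1} = 8 (mod 13).
  v = [1, 3, 12, 2, 8].
Step 2: syndromes of r = [2, 7, 11, 5, 2] (all sums mod 13).
  S_0 = Σ v_i r_i = 1·2 + 3·7 + 12·11 + 2·5 + 8·2 = 181 ≡ 12.
  S_1 = Σ v_i α_i r_i = 1·4·2 + 3·11·7 + 12·5·11 + 2·1·5 + 8·12·2 = 1101 ≡ 9.
  α_i^2 mod 13 = [3, 4, 12, 1, 1].
  S_2 = Σ v_i α_i^2 r_i = 1·3·2 + 3·4·7 + 12·12·11 + 2·1·5 + 8·1·2 = 1700 ≡ 10.
  S = (12, 9, 10) ≠ 0, so r is not a codeword (an error is present).
Step 3: locate the error. For a single error e at position i, S_ℓ = v_i·e·α_i^ℓ, so α_err = S_1/S_0.
  S_0^{−1} = 12^{−1} = 12 (mod 13), so α_err = 9·12 = 108 ≡ 4 = α_1. Error position i = 1.
  Consistency check: S_2/S_1 = 10·3 = 30 ≡ 4 = α_err ✓ (single-error assumption holds).
Step 4: error magnitude e = S_0/v_1 = S_0·∏_{j≠1}(α_1 − α_j) = 12·1 = 12 ≡ 12 (mod 13).
Step 5: correct position 1: c_1 = r_1 − e = 2 − 12 ≡ 3 (mod 13). Hence c = [3, 7, 11, 5, 2].
  Check: interpolating c through the α_i gives m(x) = 10 + 8·x (degree < 2) with m(α_i) = c_i for every i, so c is indeed a codeword.


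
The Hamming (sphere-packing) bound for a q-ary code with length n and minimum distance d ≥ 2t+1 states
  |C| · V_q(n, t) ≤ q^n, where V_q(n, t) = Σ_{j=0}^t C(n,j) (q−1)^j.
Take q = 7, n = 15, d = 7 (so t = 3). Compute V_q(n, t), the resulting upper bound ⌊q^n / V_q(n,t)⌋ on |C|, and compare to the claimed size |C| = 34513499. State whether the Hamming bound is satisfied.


V_q(n, t) = 102151, q^n = 4747561509943, Hamming bound = 46475918, |C| = 34513499 ≤ bound (satisfied).

Step 1: Compute V_q(n, t) = Σ_{j=0}^3 C(n, j) (q−1)^j.
  j = 0: C(15,0)·(6)^0 = 1·1 = 1.
  j = 1: C(15,1)·(6)^1 = 15·6 = 90.
  j = 2: C(15,2)·(6)^2 = 105·36 = 3780.
  j = 3: C(15,3)·(6)^3 = 455·216 = 98280.
  V_q(n, t) = 1 + 90 + 3780 + 98280 = 102151.
Step 2: q^n = 7^15 = 4747561509943.
Step 3: Hamming bound ⌊q^n / V_q(n,t)⌋ = ⌊4747561509943/102151⌋ = 46475918.
Step 4: Compare |C| = 34513499 to 46475918: satisfied.
The claimed |C| lies below the Hamming bound.


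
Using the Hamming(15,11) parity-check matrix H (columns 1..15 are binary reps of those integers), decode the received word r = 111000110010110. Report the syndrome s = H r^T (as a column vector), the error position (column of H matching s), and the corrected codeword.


s = (0, 1, 1, 1)^T, error position = 7, corrected codeword c = 111000010010110

Compute s = H r^T mod 2 one row at a time:
  s_1 = 1 + 0 + 0 + 1 + 0 + 1 + 1 + 0 = 4 ≡ 0 (mod 2).
  s_2 = 0 + 0 + 0 + 1 + 0 + 1 + 1 + 0 = 3 ≡ 1 (mod 2).
  s_3 = 1 + 1 + 0 + 1 + 0 + 1 + 1 + 0 = 5 ≡ 1 (mod 2).
  s_4 = 1 + 1 + 0 + 1 + 0 + 1 + 1 + 0 = 5 ≡ 1 (mod 2).
s = (0, 1, 1, 1)^T — this equals column 7 of H (binary 0111), so error is at position 7.
Correct: flip bit 7 of r = 111000110010110 to get c = 111000010010110.


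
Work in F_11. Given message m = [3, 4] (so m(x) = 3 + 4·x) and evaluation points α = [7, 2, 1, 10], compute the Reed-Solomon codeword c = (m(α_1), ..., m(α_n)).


c = [9, 0, 7, 10]

Message polynomial: m(x) = 3 + 4·x (mod 11).
For each evaluation point α_i, compute m(α_i) mod 11:
  α_1 = 7: Horner steps 4 → 9, so m(7) = 9.
  α_2 = 2: Horner steps 4 → 0, so m(2) = 0.
  α_3 = 1: Horner steps 4 → 7, so m(1) = 7.
  α_4 = 10: Horner steps 4 → 10, so m(10) = 10.
Codeword c = [9, 0, 7, 10] ∈ F_11^4.


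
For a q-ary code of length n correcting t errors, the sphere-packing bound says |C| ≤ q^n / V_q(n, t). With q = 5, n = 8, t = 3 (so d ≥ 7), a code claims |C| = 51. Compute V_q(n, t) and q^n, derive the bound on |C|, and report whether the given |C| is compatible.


V_q(n, t) = 4065, q^n = 390625, Hamming bound = 96, |C| = 51 ≤ bound (satisfied).

Step 1: Compute V_q(n, t) = Σ_{j=0}^3 C(n, j) (q−1)^j.
  j = 0: C(8,0)·(4)^0 = 1·1 = 1.
  j = 1: C(8,1)·(4)^1 = 8·4 = 32.
  j = 2: C(8,2)·(4)^2 = 28·16 = 448.
  j = 3: C(8,3)·(4)^3 = 56·64 = 3584.
  V_q(n, t) = 1 + 32 + 448 + 3584 = 4065.
Step 2: q^n = 5^8 = 390625.
Step 3: Hamming bound ⌊q^n / V_q(n,t)⌋ = ⌊390625/4065⌋ = 96.
Step 4: Compare |C| = 51 to 96: satisfied.
The claimed |C| lies below the Hamming bound.


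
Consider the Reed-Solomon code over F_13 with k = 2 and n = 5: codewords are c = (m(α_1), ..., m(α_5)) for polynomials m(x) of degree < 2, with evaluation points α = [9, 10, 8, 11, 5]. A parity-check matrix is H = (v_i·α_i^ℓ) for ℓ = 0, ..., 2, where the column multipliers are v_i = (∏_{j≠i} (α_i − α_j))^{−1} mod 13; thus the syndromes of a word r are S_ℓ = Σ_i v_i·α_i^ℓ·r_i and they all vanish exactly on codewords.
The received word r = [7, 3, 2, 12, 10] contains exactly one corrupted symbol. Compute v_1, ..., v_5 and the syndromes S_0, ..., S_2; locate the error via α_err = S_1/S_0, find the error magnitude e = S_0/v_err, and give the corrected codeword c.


S = (7, 4, 6), error at position 3, error magnitude e = 4, c = [7, 3, 11, 12, 10].

Step 1: column multipliers v_i = (∏_{j≠i}(α_i − α_j))^{−1} mod 13.
  i = 1 (α = 9): (9−10)(9−8)(9−11)(9−5) = (−1)·1·(−2)·4 = 8 ≡ 8, so v_1 = 8^{−1} = 5 (mod 13).
  i = 2 (α = 10): (10−9)(10−8)(10−11)(10−5) = 1·2·(−1)·5 = −10 ≡ 3, so v_2 = 3^{−1} = 9 (mod 13).
  i = 3 (α = 8): (8−9)(8−10)(8−11)(8−5) = (−1)·(−2)·(−3)·3 = −18 ≡ 8, so v_3 = 8^{−1} = 5 (mod 13).
  i = 4 (α = 11): (11−9)(11−10)(11−8)(11−5) = 2·1·3·6 = 36 ≡ 10, so v_4 = 10^{−1} = 4 (mod 13).
  i = 5 (α = 5): (5−9)(5−10)(5−8)(5−11) = (−4)·(−5)·(−3)·(−6) = 360 ≡ 9, so v_5 = 9^{−1} = 3 (mod 13).
  v = [5, 9, 5, 4, 3].
Step 2: syndromes of r = [7, 3, 2, 12, 10] (all sums mod 13).
  S_0 = Σ v_i r_i = 5·7 + 9·3 + 5·2 + 4·12 + 3·10 = 150 ≡ 7.
  S_1 = Σ v_i α_i r_i = 5·9·7 + 9·10·3 + 5·8·2 + 4·11·12 + 3·5·10 = 1343 ≡ 4.
  α_i^2 mod 13 = [3, 9, 12, 4, 12].
  S_2 = Σ v_i α_i^2 r_i = 5·3·7 + 9·9·3 + 5·12·2 + 4·4·12 + 3·12·10 = 1020 ≡ 6.
  S = (7, 4, 6) ≠ 0, so r is not a codeword (an error is present).
Step 3: locate the error. For a single error e at position i, S_ℓ = v_i·e·α_i^ℓ, so α_err = S_1/S_0.
  S_0^{−1} = 7^{−1} = 2 (mod 13), so α_err = 4·2 = 8 ≡ 8 = α_3. Error position i = 3.
  Consistency check: S_2/S_1 = 6·10 = 60 ≡ 8 = α_err ✓ (single-error assumption holds).
Step 4: error magnitude e = S_0/v_3 = S_0·∏_{j≠3}(α_3 − α_j) = 7·8 = 56 ≡ 4 (mod 13).
Step 5: correct position 3: c_3 = r_3 − e = 2 − 4 ≡ 11 (mod 13). Hence c = [7, 3, 11, 12, 10].
  Check: interpolating c through the α_i gives m(x) = 4 + 9·x (degree < 2) with m(α_i) = c_i for every i, so c is indeed a codeword.


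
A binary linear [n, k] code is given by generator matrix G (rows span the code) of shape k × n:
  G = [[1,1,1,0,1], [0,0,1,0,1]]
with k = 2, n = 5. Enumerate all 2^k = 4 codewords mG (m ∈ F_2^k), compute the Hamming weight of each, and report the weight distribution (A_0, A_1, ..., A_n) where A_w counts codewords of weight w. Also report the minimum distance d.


Weight distribution: A_0 = 1, A_2 = 2, A_4 = 1. Minimum distance d = 2.

Enumerate all 2^2 = 4 messages m ∈ F_2^2.
For each, compute codeword c = mG in F_2^5, then tally its weight.
  m = 00 → c = 00000, weight = 0.
  m = 10 → c = 11101, weight = 4.
  m = 01 → c = 00101, weight = 2.
  m = 11 → c = 11000, weight = 2.
Tally weights:
  weight 0: 1 codewords.
  weight 2: 2 codewords.
  weight 4: 1 codewords.
Minimum distance d = smallest w > 0 with A_w > 0 = 2.
Sanity: Σ A_w = 4 = 2^2 = 4 ✓.


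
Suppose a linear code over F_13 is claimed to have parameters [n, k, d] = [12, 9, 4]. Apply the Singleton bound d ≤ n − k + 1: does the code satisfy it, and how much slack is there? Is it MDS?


Singleton RHS = n − k + 1 = 4, slack = 0, bound satisfied, MDS.

Singleton bound: d ≤ n − k + 1.
Here n = 12, k = 9, so n − k + 1 = 4.
Given d = 4, check d ≤ 4: YES.
Slack = (n − k + 1) − d = 0.
The code is MDS (slack = 0).
Description: the claimed parameters are [12, 9, 4]_13; such a code would be MDS (meets Singleton bound).


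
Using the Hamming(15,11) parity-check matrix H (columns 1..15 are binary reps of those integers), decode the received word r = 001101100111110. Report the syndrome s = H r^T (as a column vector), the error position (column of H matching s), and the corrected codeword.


s = (1, 0, 0, 0)^T, error position = 8, corrected codeword c = 001101110111110

Compute s = H r^T mod 2 one row at a time:
  s_1 = 0 + 0 + 1 + 1 + 1 + 1 + 1 + 0 = 5 ≡ 1 (mod 2).
  s_2 = 1 + 0 + 1 + 1 + 1 + 1 + 1 + 0 = 6 ≡ 0 (mod 2).
  s_3 = 0 + 1 + 1 + 1 + 1 + 1 + 1 + 0 = 6 ≡ 0 (mod 2).
  s_4 = 0 + 1 + 0 + 1 + 0 + 1 + 1 + 0 = 4 ≡ 0 (mod 2).
s = (1, 0, 0, 0)^T — this equals column 8 of H (binary 1000), so error is at position 8.
Correct: flip bit 8 of r = 001101100111110 to get c = 001101110111110.


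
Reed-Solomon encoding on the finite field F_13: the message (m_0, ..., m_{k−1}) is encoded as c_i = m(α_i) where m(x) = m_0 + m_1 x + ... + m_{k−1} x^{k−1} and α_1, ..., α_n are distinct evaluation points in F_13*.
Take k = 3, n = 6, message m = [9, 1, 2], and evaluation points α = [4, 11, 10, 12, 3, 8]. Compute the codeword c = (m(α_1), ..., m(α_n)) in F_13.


c = [6, 2, 11, 10, 4, 2]

Message polynomial: m(x) = 9 + 1·x + 2·x^2 (mod 13).
For each evaluation point α_i, compute m(α_i) mod 13:
  α_1 = 4: Horner steps 2 → 9 → 6, so m(4) = 6.
  α_2 = 11: Horner steps 2 → 10 → 2, so m(11) = 2.
  α_3 = 10: Horner steps 2 → 8 → 11, so m(10) = 11.
  α_4 = 12: Horner steps 2 → 12 → 10, so m(12) = 10.
  α_5 = 3: Horner steps 2 → 7 → 4, so m(3) = 4.
  α_6 = 8: Horner steps 2 → 4 → 2, so m(8) = 2.
Codeword c = [6, 2, 11, 10, 4, 2] ∈ F_13^6.


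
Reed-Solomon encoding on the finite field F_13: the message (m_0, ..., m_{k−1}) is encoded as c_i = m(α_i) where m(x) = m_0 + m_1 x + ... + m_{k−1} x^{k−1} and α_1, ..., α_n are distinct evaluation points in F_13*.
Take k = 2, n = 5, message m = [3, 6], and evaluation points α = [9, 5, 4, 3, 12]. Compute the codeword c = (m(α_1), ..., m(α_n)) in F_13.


c = [5, 7, 1, 8, 10]

Message polynomial: m(x) = 3 + 6·x (mod 13).
For each evaluation point α_i, compute m(α_i) mod 13:
  α_1 = 9: Horner steps 6 → 5, so m(9) = 5.
  α_2 = 5: Horner steps 6 → 7, so m(5) = 7.
  α_3 = 4: Horner steps 6 → 1, so m(4) = 1.
  α_4 = 3: Horner steps 6 → 8, so m(3) = 8.
  α_5 = 12: Horner steps 6 → 10, so m(12) = 10.
Codeword c = [5, 7, 1, 8, 10] ∈ F_13^5.


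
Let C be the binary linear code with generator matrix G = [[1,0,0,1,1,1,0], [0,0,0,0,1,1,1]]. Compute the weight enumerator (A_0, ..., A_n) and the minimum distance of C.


Weight distribution: A_0 = 1, A_3 = 2, A_4 = 1. Minimum distance d = 3.

Enumerate all 2^2 = 4 messages m ∈ F_2^2.
For each, compute codeword c = mG in F_2^7, then tally its weight.
  m = 00 → c = 0000000, weight = 0.
  m = 10 → c = 1001110, weight = 4.
  m = 01 → c = 0000111, weight = 3.
  m = 11 → c = 1001001, weight = 3.
Tally weights:
  weight 0: 1 codewords.
  weight 3: 2 codewords.
  weight 4: 1 codewords.
Minimum distance d = smallest w > 0 with A_w > 0 = 3.
Sanity: Σ A_w = 4 = 2^2 = 4 ✓.


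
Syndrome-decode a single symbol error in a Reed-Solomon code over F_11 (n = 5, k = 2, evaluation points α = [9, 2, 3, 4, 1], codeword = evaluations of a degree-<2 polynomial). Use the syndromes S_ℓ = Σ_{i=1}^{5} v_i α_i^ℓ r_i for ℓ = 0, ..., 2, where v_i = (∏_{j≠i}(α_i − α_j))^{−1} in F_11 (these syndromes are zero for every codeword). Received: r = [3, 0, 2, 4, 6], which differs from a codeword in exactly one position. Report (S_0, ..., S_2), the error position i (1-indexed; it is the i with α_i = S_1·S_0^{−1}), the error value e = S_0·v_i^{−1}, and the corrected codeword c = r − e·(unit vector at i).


S = (2, 2, 2), error at position 5, error magnitude e = 8, c = [3, 0, 2, 4, 9].

Step 1: column multipliers v_i = (∏_{j≠i}(α_i − α_j))^{−1} mod 11.
  i = 1 (α = 9): (9−2)(9−3)(9−4)(9−1) = 7·6·5·8 = 1680 ≡ 8, so v_1 = 8^{−1} = 7 (mod 11).
  i = 2 (α = 2): (2−9)(2−3)(2−4)(2−1) = (−7)·(−1)·(−2)·1 = −14 ≡ 8, so v_2 = 8^{−1} = 7 (mod 11).
  i = 3 (α = 3): (3−9)(3−2)(3−4)(3−1) = (−6)·1·(−1)·2 = 12 ≡ 1, so v_3 = 1^{−1} = 1 (mod 11).
  i = 4 (α = 4): (4−9)(4−2)(4−3)(4−1) = (−5)·2·1·3 = −30 ≡ 3, so v_4 = 3^{−1} = 4 (mod 11).
  i = 5 (α = 1): (1−9)(1−2)(1−3)(1−4) = (−8)·(−1)·(−2)·(−3) = 48 ≡ 4, so v_5 = 4^{−1} = 3 (mod 11).
  v = [7, 7, 1, 4, 3].
Step 2: syndromes of r = [3, 0, 2, 4, 6] (all sums mod 11).
  S_0 = Σ v_i r_i = 7·3 + 7·0 + 1·2 + 4·4 + 3·6 = 57 ≡ 2.
  S_1 = Σ v_i α_i r_i = 7·9·3 + 7·2·0 + 1·3·2 + 4·4·4 + 3·1·6 = 277 ≡ 2.
  α_i^2 mod 11 = [4, 4, 9, 5, 1].
  S_2 = Σ v_i α_i^2 r_i = 7·4·3 + 7·4·0 + 1·9·2 + 4·5·4 + 3·1·6 = 200 ≡ 2.
  S = (2, 2, 2) ≠ 0, so r is not a codeword (an error is present).
Step 3: locate the error. For a single error e at position i, S_ℓ = v_i·e·α_i^ℓ, so α_err = S_1/S_0.
  S_0^{−1} = 2^{−1} = 6 (mod 11), so α_err = 2·6 = 12 ≡ 1 = α_5. Error position i = 5.
  Consistency check: S_2/S_1 = 2·6 = 12 ≡ 1 = α_err ✓ (single-error assumption holds).
Step 4: error magnitude e = S_0/v_5 = S_0·∏_{j≠5}(α_5 − α_j) = 2·4 = 8 ≡ 8 (mod 11).
Step 5: correct position 5: c_5 = r_5 − e = 6 − 8 ≡ 9 (mod 11). Hence c = [3, 0, 2, 4, 9].
  Check: interpolating c through the α_i gives m(x) = 7 + 2·x (degree < 2) with m(α_i) = c_i for every i, so c is indeed a codeword.


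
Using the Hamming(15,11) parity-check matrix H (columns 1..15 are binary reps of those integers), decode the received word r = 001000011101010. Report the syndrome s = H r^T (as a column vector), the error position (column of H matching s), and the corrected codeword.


s = (1, 0, 1, 0)^T, error position = 10, corrected codeword c = 001000011001010

Compute s = H r^T mod 2 one row at a time:
  s_1 = 1 + 1 + 1 + 0 + 1 + 0 + 1 + 0 = 5 ≡ 1 (mod 2).
  s_2 = 0 + 0 + 0 + 0 + 1 + 0 + 1 + 0 = 2 ≡ 0 (mod 2).
  s_3 = 0 + 1 + 0 + 0 + 1 + 0 + 1 + 0 = 3 ≡ 1 (mod 2).
  s_4 = 0 + 1 + 0 + 0 + 1 + 0 + 0 + 0 = 2 ≡ 0 (mod 2).
s = (1, 0, 1, 0)^T — this equals column 10 of H (binary 1010), so error is at position 10.
Correct: flip bit 10 of r = 001000011101010 to get c = 001000011001010.


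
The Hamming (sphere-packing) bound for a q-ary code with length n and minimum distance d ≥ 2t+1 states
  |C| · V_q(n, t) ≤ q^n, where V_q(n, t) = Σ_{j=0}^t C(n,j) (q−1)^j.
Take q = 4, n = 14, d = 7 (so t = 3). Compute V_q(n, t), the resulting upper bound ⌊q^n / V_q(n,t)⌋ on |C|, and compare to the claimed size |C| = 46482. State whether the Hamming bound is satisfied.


V_q(n, t) = 10690, q^n = 268435456, Hamming bound = 25110, |C| = 46482 > bound (violated).

Step 1: Compute V_q(n, t) = Σ_{j=0}^3 C(n, j) (q−1)^j.
  j = 0: C(14,0)·(3)^0 = 1·1 = 1.
  j = 1: C(14,1)·(3)^1 = 14·3 = 42.
  j = 2: C(14,2)·(3)^2 = 91·9 = 819.
  j = 3: C(14,3)·(3)^3 = 364·27 = 9828.
  V_q(n, t) = 1 + 42 + 819 + 9828 = 10690.
Step 2: q^n = 4^14 = 268435456.
Step 3: Hamming bound ⌊q^n / V_q(n,t)⌋ = ⌊268435456/10690⌋ = 25110.
Step 4: Compare |C| = 46482 to 25110: violated.
The claimed |C| lies above the Hamming bound, so no 4-ary code of length 14 with d ≥ 7 can have 46482 codewords.


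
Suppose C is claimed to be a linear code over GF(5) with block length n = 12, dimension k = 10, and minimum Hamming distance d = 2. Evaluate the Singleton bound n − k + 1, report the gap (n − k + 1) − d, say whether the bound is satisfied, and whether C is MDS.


Singleton RHS = n − k + 1 = 3, slack = 1, bound satisfied, not MDS.

Singleton bound: d ≤ n − k + 1.
Here n = 12, k = 10, so n − k + 1 = 3.
Given d = 2, check d ≤ 3: YES.
Slack = (n − k + 1) − d = 1.
The code is NOT MDS (slack = 1 > 0).
Description: the claimed parameters are [12, 10, 2]_5; such a code would be non-MDS.


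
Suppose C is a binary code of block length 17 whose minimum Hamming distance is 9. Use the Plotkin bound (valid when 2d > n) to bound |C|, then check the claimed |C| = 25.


Plotkin bound M ≤ 18; given |C| = 25 > bound (violated).

Check applicability: 2d = 18, n = 17.
2d − n = 1 > 0, so Plotkin applies.
Compute d/(2d−n) = 9/1 ≈ 9.0000.
⌊d/(2d−n)⌋ = 9.
Plotkin bound: M ≤ 2·9 = 18.
Given |C| = 25, check: VIOLATED.
This |C| is above the Plotkin bound, so no binary code with n = 17, d = 9 and 25 codewords exists.


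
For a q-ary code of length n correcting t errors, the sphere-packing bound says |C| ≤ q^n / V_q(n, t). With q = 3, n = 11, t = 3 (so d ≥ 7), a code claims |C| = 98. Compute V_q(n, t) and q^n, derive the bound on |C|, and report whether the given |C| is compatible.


V_q(n, t) = 1563, q^n = 177147, Hamming bound = 113, |C| = 98 ≤ bound (satisfied).

Step 1: Compute V_q(n, t) = Σ_{j=0}^3 C(n, j) (q−1)^j.
  j = 0: C(11,0)·(2)^0 = 1·1 = 1.
  j = 1: C(11,1)·(2)^1 = 11·2 = 22.
  j = 2: C(11,2)·(2)^2 = 55·4 = 220.
  j = 3: C(11,3)·(2)^3 = 165·8 = 1320.
  V_q(n, t) = 1 + 22 + 220 + 1320 = 1563.
Step 2: q^n = 3^11 = 177147.
Step 3: Hamming bound ⌊q^n / V_q(n,t)⌋ = ⌊177147/1563⌋ = 113.
Step 4: Compare |C| = 98 to 113: satisfied.
The claimed |C| lies below the Hamming bound.


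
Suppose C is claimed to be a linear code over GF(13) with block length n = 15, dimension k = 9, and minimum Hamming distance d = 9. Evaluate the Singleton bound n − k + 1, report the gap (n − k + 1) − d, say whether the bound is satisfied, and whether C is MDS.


Singleton RHS = n − k + 1 = 7, slack = -2, bound violated (no such code; not MDS).

Singleton bound: d ≤ n − k + 1.
Here n = 15, k = 9, so n − k + 1 = 7.
Given d = 9, check d ≤ 7: NO.
Slack = (n − k + 1) − d = -2.
The slack is negative: d = 9 exceeds n − k + 1 = 7 by 2, so the Singleton bound is violated and no linear [15, 9, 9]_13 code can exist. In particular it is not MDS (MDS requires d = n − k + 1 exactly).
Description: the claimed parameters are [15, 9, 9]_13; such a code would be impossible (violates the Singleton bound).


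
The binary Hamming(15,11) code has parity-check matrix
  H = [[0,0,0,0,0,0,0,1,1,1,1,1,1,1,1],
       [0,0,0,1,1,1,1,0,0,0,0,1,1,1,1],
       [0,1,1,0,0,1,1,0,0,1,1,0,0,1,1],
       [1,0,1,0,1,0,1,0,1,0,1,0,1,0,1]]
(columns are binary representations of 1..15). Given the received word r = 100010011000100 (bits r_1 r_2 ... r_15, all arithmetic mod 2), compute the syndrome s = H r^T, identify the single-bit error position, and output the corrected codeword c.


s = (1, 0, 0, 0)^T, error position = 8, corrected codeword c = 100010001000100

Compute s = H r^T mod 2 one row at a time:
  s_1 = 1 + 1 + 0 + 0 + 0 + 1 + 0 + 0 = 3 ≡ 1 (mod 2).
  s_2 = 0 + 1 + 0 + 0 + 0 + 1 + 0 + 0 = 2 ≡ 0 (mod 2).
  s_3 = 0 + 0 + 0 + 0 + 0 + 0 + 0 + 0 = 0 ≡ 0 (mod 2).
  s_4 = 1 + 0 + 1 + 0 + 1 + 0 + 1 + 0 = 4 ≡ 0 (mod 2).
s = (1, 0, 0, 0)^T — this equals column 8 of H (binary 1000), so error is at position 8.
Correct: flip bit 8 of r = 100010011000100 to get c = 100010001000100.


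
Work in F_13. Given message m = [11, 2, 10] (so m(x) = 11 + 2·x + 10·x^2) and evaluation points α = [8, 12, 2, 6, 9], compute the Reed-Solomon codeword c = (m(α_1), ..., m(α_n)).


c = [4, 6, 3, 6, 7]

Message polynomial: m(x) = 11 + 2·x + 10·x^2 (mod 13).
For each evaluation point α_i, compute m(α_i) mod 13:
  α_1 = 8: Horner steps 10 → 4 → 4, so m(8) = 4.
  α_2 = 12: Horner steps 10 → 5 → 6, so m(12) = 6.
  α_3 = 2: Horner steps 10 → 9 → 3, so m(2) = 3.
  α_4 = 6: Horner steps 10 → 10 → 6, so m(6) = 6.
  α_5 = 9: Horner steps 10 → 1 → 7, so m(9) = 7.
Codeword c = [4, 6, 3, 6, 7] ∈ F_13^5.


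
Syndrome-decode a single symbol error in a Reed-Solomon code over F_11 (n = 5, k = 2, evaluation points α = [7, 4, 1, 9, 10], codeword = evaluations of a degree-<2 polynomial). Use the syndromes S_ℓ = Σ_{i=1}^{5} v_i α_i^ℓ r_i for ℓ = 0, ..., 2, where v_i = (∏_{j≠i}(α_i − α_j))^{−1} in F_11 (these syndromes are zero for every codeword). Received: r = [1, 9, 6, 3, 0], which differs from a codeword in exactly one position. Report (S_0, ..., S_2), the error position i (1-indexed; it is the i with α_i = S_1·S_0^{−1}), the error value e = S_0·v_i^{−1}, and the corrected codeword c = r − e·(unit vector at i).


S = (5, 6, 5), error at position 5, error magnitude e = 7, c = [1, 9, 6, 3, 4].

Step 1: column multipliers v_i = (∏_{j≠i}(α_i − α_j))^{−1} mod 11.
  i = 1 (α = 7): (7−4)(7−1)(7−9)(7−10) = 3·6·(−2)·(−3) = 108 ≡ 9, so v_1 = 9^{−1} = 5 (mod 11).
  i = 2 (α = 4): (4−7)(4−1)(4−9)(4−10) = (−3)·3·(−5)·(−6) = −270 ≡ 5, so v_2 = 5^{−1} = 9 (mod 11).
  i = 3 (α = 1): (1−7)(1−4)(1−9)(1−10) = (−6)·(−3)·(−8)·(−9) = 1296 ≡ 9, so v_3 = 9^{−1} = 5 (mod 11).
  i = 4 (α = 9): (9−7)(9−4)(9−1)(9−10) = 2·5·8·(−1) = −80 ≡ 8, so v_4 = 8^{−1} = 7 (mod 11).
  i = 5 (α = 10): (10−7)(10−4)(10−1)(10−9) = 3·6·9·1 = 162 ≡ 8, so v_5 = 8^{−1} = 7 (mod 11).
  v = [5, 9, 5, 7, 7].
Step 2: syndromes of r = [1, 9, 6, 3, 0] (all sums mod 11).
  S_0 = Σ v_i r_i = 5·1 + 9·9 + 5·6 + 7·3 + 7·0 = 137 ≡ 5.
  S_1 = Σ v_i α_i r_i = 5·7·1 + 9·4·9 + 5·1·6 + 7·9·3 + 7·10·0 = 578 ≡ 6.
  α_i^2 mod 11 = [5, 5, 1, 4, 1].
  S_2 = Σ v_i α_i^2 r_i = 5·5·1 + 9·5·9 + 5·1·6 + 7·4·3 + 7·1·0 = 544 ≡ 5.
  S = (5, 6, 5) ≠ 0, so r is not a codeword (an error is present).
Step 3: locate the error. For a single error e at position i, S_ℓ = v_i·e·α_i^ℓ, so α_err = S_1/S_0.
  S_0^{−1} = 5^{−1} = 9 (mod 11), so α_err = 6·9 = 54 ≡ 10 = α_5. Error position i = 5.
  Consistency check: S_2/S_1 = 5·2 = 10 ≡ 10 = α_err ✓ (single-error assumption holds).
Step 4: error magnitude e = S_0/v_5 = S_0·∏_{j≠5}(α_5 − α_j) = 5·8 = 40 ≡ 7 (mod 11).
Step 5: correct position 5: c_5 = r_5 − e = 0 − 7 ≡ 4 (mod 11). Hence c = [1, 9, 6, 3, 4].
  Check: interpolating c through the α_i gives m(x) = 5 + 1·x (degree < 2) with m(α_i) = c_i for every i, so c is indeed a codeword.


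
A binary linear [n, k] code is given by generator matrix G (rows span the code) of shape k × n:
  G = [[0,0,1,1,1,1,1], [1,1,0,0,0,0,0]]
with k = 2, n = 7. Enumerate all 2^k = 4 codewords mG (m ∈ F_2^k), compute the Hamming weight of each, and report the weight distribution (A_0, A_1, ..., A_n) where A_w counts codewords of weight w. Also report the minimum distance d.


Weight distribution: A_0 = 1, A_2 = 1, A_5 = 1, A_7 = 1. Minimum distance d = 2.

Enumerate all 2^2 = 4 messages m ∈ F_2^2.
For each, compute codeword c = mG in F_2^7, then tally its weight.
  m = 00 → c = 0000000, weight = 0.
  m = 10 → c = 0011111, weight = 5.
  m = 01 → c = 1100000, weight = 2.
  m = 11 → c = 1111111, weight = 7.
Tally weights:
  weight 0: 1 codewords.
  weight 2: 1 codewords.
  weight 5: 1 codewords.
  weight 7: 1 codewords.
Minimum distance d = smallest w > 0 with A_w > 0 = 2.
Sanity: Σ A_w = 4 = 2^2 = 4 ✓.


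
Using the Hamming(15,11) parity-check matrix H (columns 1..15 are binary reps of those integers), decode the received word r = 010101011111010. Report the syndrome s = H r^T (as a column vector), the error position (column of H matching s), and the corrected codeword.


s = (0, 0, 1, 0)^T, error position = 2, corrected codeword c = 000101011111010

Compute s = H r^T mod 2 one row at a time:
  s_1 = 1 + 1 + 1 + 1 + 1 + 0 + 1 + 0 = 6 ≡ 0 (mod 2).
  s_2 = 1 + 0 + 1 + 0 + 1 + 0 + 1 + 0 = 4 ≡ 0 (mod 2).
  s_3 = 1 + 0 + 1 + 0 + 1 + 1 + 1 + 0 = 5 ≡ 1 (mod 2).
  s_4 = 0 + 0 + 0 + 0 + 1 + 1 + 0 + 0 = 2 ≡ 0 (mod 2).
s = (0, 0, 1, 0)^T — this equals column 2 of H (binary 0010), so error is at position 2.
Correct: flip bit 2 of r = 010101011111010 to get c = 000101011111010.


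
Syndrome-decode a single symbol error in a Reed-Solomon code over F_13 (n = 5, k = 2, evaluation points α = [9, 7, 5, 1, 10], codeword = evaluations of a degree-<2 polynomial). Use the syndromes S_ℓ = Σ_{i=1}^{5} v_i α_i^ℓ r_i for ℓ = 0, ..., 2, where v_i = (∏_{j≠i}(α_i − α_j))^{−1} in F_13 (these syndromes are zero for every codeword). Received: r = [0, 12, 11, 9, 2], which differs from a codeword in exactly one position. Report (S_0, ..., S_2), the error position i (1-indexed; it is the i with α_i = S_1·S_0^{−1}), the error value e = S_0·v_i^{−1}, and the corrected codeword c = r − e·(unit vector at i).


S = (12, 3, 4), error at position 5, error magnitude e = 8, c = [0, 12, 11, 9, 7].

Step 1: column multipliers v_i = (∏_{j≠i}(α_i − α_j))^{−1} mod 13.
  i = 1 (α = 9): (9−7)(9−5)(9−1)(9−10) = 2·4·8·(−1) = −64 ≡ 1, so v_1 = 1^{−1} = 1 (mod 13).
  i = 2 (α = 7): (7−9)(7−5)(7−1)(7−10) = (−2)·2·6·(−3) = 72 ≡ 7, so v_2 = 7^{−1} = 2 (mod 13).
  i = 3 (α = 5): (5−9)(5−7)(5−1)(5−10) = (−4)·(−2)·4·(−5) = −160 ≡ 9, so v_3 = 9^{−1} = 3 (mod 13).
  i = 4 (α = 1): (1−9)(1−7)(1−5)(1−10) = (−8)·(−6)·(−4)·(−9) = 1728 ≡ 12, so v_4 = 12^{−1} = 12 (mod 13).
  i = 5 (α = 10): (10−9)(10−7)(10−5)(10−1) = 1·3·5·9 = 135 ≡ 5, so v_5 = 5^{−1} = 8 (mod 13).
  v = [1, 2, 3, 12, 8].
Step 2: syndromes of r = [0, 12, 11, 9, 2] (all sums mod 13).
  S_0 = Σ v_i r_i = 1·0 + 2·12 + 3·11 + 12·9 + 8·2 = 181 ≡ 12.
  S_1 = Σ v_i α_i r_i = 1·9·0 + 2·7·12 + 3·5·11 + 12·1·9 + 8·10·2 = 601 ≡ 3.
  α_i^2 mod 13 = [3, 10, 12, 1, 9].
  S_2 = Σ v_i α_i^2 r_i = 1·3·0 + 2·10·12 + 3·12·11 + 12·1·9 + 8·9·2 = 888 ≡ 4.
  S = (12, 3, 4) ≠ 0, so r is not a codeword (an error is present).
Step 3: locate the error. For a single error e at position i, S_ℓ = v_i·e·α_i^ℓ, so α_err = S_1/S_0.
  S_0^{−1} = 12^{−1} = 12 (mod 13), so α_err = 3·12 = 36 ≡ 10 = α_5. Error position i = 5.
  Consistency check: S_2/S_1 = 4·9 = 36 ≡ 10 = α_err ✓ (single-error assumption holds).
Step 4: error magnitude e = S_0/v_5 = S_0·∏_{j≠5}(α_5 − α_j) = 12·5 = 60 ≡ 8 (mod 13).
Step 5: correct position 5: c_5 = r_5 − e = 2 − 8 ≡ 7 (mod 13). Hence c = [0, 12, 11, 9, 7].
  Check: interpolating c through the α_i gives m(x) = 2 + 7·x (degree < 2) with m(α_i) = c_i for every i, so c is indeed a codeword.


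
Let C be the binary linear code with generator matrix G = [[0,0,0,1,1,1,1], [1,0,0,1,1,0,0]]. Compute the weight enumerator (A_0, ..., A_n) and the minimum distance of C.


Weight distribution: A_0 = 1, A_3 = 2, A_4 = 1. Minimum distance d = 3.

Enumerate all 2^2 = 4 messages m ∈ F_2^2.
For each, compute codeword c = mG in F_2^7, then tally its weight.
  m = 00 → c = 0000000, weight = 0.
  m = 10 → c = 0001111, weight = 4.
  m = 01 → c = 1001100, weight = 3.
  m = 11 → c = 1000011, weight = 3.
Tally weights:
  weight 0: 1 codewords.
  weight 3: 2 codewords.
  weight 4: 1 codewords.
Minimum distance d = smallest w > 0 with A_w > 0 = 3.
Sanity: Σ A_w = 4 = 2^2 = 4 ✓.


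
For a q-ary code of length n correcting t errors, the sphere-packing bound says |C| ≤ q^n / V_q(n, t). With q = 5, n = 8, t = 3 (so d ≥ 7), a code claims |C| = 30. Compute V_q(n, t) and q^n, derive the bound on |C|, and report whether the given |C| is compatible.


V_q(n, t) = 4065, q^n = 390625, Hamming bound = 96, |C| = 30 ≤ bound (satisfied).

Step 1: Compute V_q(n, t) = Σ_{j=0}^3 C(n, j) (q−1)^j.
  j = 0: C(8,0)·(4)^0 = 1·1 = 1.
  j = 1: C(8,1)·(4)^1 = 8·4 = 32.
  j = 2: C(8,2)·(4)^2 = 28·16 = 448.
  j = 3: C(8,3)·(4)^3 = 56·64 = 3584.
  V_q(n, t) = 1 + 32 + 448 + 3584 = 4065.
Step 2: q^n = 5^8 = 390625.
Step 3: Hamming bound ⌊q^n / V_q(n,t)⌋ = ⌊390625/4065⌋ = 96.
Step 4: Compare |C| = 30 to 96: satisfied.
The claimed |C| lies below the Hamming bound.


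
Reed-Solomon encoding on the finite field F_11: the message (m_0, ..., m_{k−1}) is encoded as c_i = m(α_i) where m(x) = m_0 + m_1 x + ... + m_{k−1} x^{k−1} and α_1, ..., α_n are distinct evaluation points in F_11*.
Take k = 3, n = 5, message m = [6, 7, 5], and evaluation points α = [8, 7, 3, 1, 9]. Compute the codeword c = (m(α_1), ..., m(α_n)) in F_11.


c = [8, 3, 6, 7, 1]

Message polynomial: m(x) = 6 + 7·x + 5·x^2 (mod 11).
For each evaluation point α_i, compute m(α_i) mod 11:
  α_1 = 8: Horner steps 5 → 3 → 8, so m(8) = 8.
  α_2 = 7: Horner steps 5 → 9 → 3, so m(7) = 3.
  α_3 = 3: Horner steps 5 → 0 → 6, so m(3) = 6.
  α_4 = 1: Horner steps 5 → 1 → 7, so m(1) = 7.
  α_5 = 9: Horner steps 5 → 8 → 1, so m(9) = 1.
Codeword c = [8, 3, 6, 7, 1] ∈ F_11^5.


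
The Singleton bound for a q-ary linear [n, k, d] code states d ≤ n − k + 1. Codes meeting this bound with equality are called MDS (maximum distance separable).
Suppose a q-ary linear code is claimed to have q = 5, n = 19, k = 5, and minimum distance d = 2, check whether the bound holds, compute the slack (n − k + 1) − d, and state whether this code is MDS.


Singleton RHS = n − k + 1 = 15, slack = 13, bound satisfied, not MDS.

Singleton bound: d ≤ n − k + 1.
Here n = 19, k = 5, so n − k + 1 = 15.
Given d = 2, check d ≤ 15: YES.
Slack = (n − k + 1) − d = 13.
The code is NOT MDS (slack = 13 > 0).
Description: the claimed parameters are [19, 5, 2]_5; such a code would be non-MDS.


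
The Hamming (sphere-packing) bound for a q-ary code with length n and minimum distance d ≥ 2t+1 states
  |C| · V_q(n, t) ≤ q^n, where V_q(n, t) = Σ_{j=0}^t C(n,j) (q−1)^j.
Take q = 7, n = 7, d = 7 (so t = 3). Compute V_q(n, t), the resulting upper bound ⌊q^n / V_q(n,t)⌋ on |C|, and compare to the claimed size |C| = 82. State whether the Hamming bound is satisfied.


V_q(n, t) = 8359, q^n = 823543, Hamming bound = 98, |C| = 82 ≤ bound (satisfied).

Step 1: Compute V_q(n, t) = Σ_{j=0}^3 C(n, j) (q−1)^j.
  j = 0: C(7,0)·(6)^0 = 1·1 = 1.
  j = 1: C(7,1)·(6)^1 = 7·6 = 42.
  j = 2: C(7,2)·(6)^2 = 21·36 = 756.
  j = 3: C(7,3)·(6)^3 = 35·216 = 7560.
  V_q(n, t) = 1 + 42 + 756 + 7560 = 8359.
Step 2: q^n = 7^7 = 823543.
Step 3: Hamming bound ⌊q^n / V_q(n,t)⌋ = ⌊823543/8359⌋ = 98.
Step 4: Compare |C| = 82 to 98: satisfied.
The claimed |C| lies below the Hamming bound.


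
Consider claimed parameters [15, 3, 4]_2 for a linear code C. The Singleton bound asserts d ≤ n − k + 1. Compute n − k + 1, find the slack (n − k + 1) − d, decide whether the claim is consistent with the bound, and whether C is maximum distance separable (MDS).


Singleton RHS = n − k + 1 = 13, slack = 9, bound satisfied, not MDS.

Singleton bound: d ≤ n − k + 1.
Here n = 15, k = 3, so n − k + 1 = 13.
Given d = 4, check d ≤ 13: YES.
Slack = (n − k + 1) − d = 9.
The code is NOT MDS (slack = 9 > 0).
Description: the claimed parameters are [15, 3, 4]_2; such a code would be non-MDS.


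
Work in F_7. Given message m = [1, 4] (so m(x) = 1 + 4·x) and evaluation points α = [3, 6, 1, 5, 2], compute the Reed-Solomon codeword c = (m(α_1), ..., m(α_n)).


c = [6, 4, 5, 0, 2]

Message polynomial: m(x) = 1 + 4·x (mod 7).
For each evaluation point α_i, compute m(α_i) mod 7:
  α_1 = 3: Horner steps 4 → 6, so m(3) = 6.
  α_2 = 6: Horner steps 4 → 4, so m(6) = 4.
  α_3 = 1: Horner steps 4 → 5, so m(1) = 5.
  α_4 = 5: Horner steps 4 → 0, so m(5) = 0.
  α_5 = 2: Horner steps 4 → 2, so m(2) = 2.
Codeword c = [6, 4, 5, 0, 2] ∈ F_7^5.


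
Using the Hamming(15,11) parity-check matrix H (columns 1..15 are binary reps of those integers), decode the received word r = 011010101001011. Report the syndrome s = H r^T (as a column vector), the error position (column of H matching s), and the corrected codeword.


s = (0, 1, 1, 1)^T, error position = 7, corrected codeword c = 011010001001011

Compute s = H r^T mod 2 one row at a time:
  s_1 = 0 + 1 + 0 + 0 + 1 + 0 + 1 + 1 = 4 ≡ 0 (mod 2).
  s_2 = 0 + 1 + 0 + 1 + 1 + 0 + 1 + 1 = 5 ≡ 1 (mod 2).
  s_3 = 1 + 1 + 0 + 1 + 0 + 0 + 1 + 1 = 5 ≡ 1 (mod 2).
  s_4 = 0 + 1 + 1 + 1 + 1 + 0 + 0 + 1 = 5 ≡ 1 (mod 2).
s = (0, 1, 1, 1)^T — this equals column 7 of H (binary 0111), so error is at position 7.
Correct: flip bit 7 of r = 011010101001011 to get c = 011010001001011.


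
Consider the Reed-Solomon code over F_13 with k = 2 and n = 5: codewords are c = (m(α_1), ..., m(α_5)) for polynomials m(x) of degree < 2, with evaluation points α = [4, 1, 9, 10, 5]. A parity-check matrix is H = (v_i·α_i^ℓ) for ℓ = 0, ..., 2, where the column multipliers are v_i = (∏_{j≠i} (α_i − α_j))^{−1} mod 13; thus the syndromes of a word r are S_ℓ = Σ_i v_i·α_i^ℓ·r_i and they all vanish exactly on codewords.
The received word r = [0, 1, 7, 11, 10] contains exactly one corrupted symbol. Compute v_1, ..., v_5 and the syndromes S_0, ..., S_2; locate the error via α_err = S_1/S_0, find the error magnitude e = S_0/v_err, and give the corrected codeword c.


S = (3, 2, 10), error at position 5, error magnitude e = 6, c = [0, 1, 7, 11, 4].

Step 1: column multipliers v_i = (∏_{j≠i}(α_i − α_j))^{−1} mod 13.
  i = 1 (α = 4): (4−1)(4−9)(4−10)(4−5) = 3·(−5)·(−6)·(−1) = −90 ≡ 1, so v_1 = 1^{−1} = 1 (mod 13).
  i = 2 (α = 1): (1−4)(1−9)(1−10)(1−5) = (−3)·(−8)·(−9)·(−4) = 864 ≡ 6, so v_2 = 6^{−1} = 11 (mod 13).
  i = 3 (α = 9): (9−4)(9−1)(9−10)(9−5) = 5·8·(−1)·4 = −160 ≡ 9, so v_3 = 9^{−1} = 3 (mod 13).
  i = 4 (α = 10): (10−4)(10−1)(10−9)(10−5) = 6·9·1·5 = 270 ≡ 10, so v_4 = 10^{−1} = 4 (mod 13).
  i = 5 (α = 5): (5−4)(5−1)(5−9)(5−10) = 1·4·(−4)·(−5) = 80 ≡ 2, so v_5 = 2^{−1} = 7 (mod 13).
  v = [1, 11, 3, 4, 7].
Step 2: syndromes of r = [0, 1, 7, 11, 10] (all sums mod 13).
  S_0 = Σ v_i r_i = 1·0 + 11·1 + 3·7 + 4·11 + 7·10 = 146 ≡ 3.
  S_1 = Σ v_i α_i r_i = 1·4·0 + 11·1·1 + 3·9·7 + 4·10·11 + 7·5·10 = 990 ≡ 2.
  α_i^2 mod 13 = [3, 1, 3, 9, 12].
  S_2 = Σ v_i α_i^2 r_i = 1·3·0 + 11·1·1 + 3·3·7 + 4·9·11 + 7·12·10 = 1310 ≡ 10.
  S = (3, 2, 10) ≠ 0, so r is not a codeword (an error is present).
Step 3: locate the error. For a single error e at position i, S_ℓ = v_i·e·α_i^ℓ, so α_err = S_1/S_0.
  S_0^{−1} = 3^{−1} = 9 (mod 13), so α_err = 2·9 = 18 ≡ 5 = α_5. Error position i = 5.
  Consistency check: S_2/S_1 = 10·7 = 70 ≡ 5 = α_err ✓ (single-error assumption holds).
Step 4: error magnitude e = S_0/v_5 = S_0·∏_{j≠5}(α_5 − α_j) = 3·2 = 6 ≡ 6 (mod 13).
Step 5: correct position 5: c_5 = r_5 − e = 10 − 6 ≡ 4 (mod 13). Hence c = [0, 1, 7, 11, 4].
  Check: interpolating c through the α_i gives m(x) = 10 + 4·x (degree < 2) with m(α_i) = c_i for every i, so c is indeed a codeword.


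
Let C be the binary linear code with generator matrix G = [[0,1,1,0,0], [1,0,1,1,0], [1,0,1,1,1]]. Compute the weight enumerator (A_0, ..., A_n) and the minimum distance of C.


Weight distribution: A_0 = 1, A_1 = 1, A_2 = 1, A_3 = 3, A_4 = 2. Minimum distance d = 1.

Enumerate all 2^3 = 8 messages m ∈ F_2^3.
For each, compute codeword c = mG in F_2^5, then tally its weight.
  m = 000 → c = 00000, weight = 0.
  m = 100 → c = 01100, weight = 2.
  m = 010 → c = 10110, weight = 3.
  m = 110 → c = 11010, weight = 3.
  m = 001 → c = 10111, weight = 4.
  m = 101 → c = 11011, weight = 4.
  m = 011 → c = 00001, weight = 1.
  m = 111 → c = 01101, weight = 3.
Tally weights:
  weight 0: 1 codewords.
  weight 1: 1 codewords.
  weight 2: 1 codewords.
  weight 3: 3 codewords.
  weight 4: 2 codewords.
Minimum distance d = smallest w > 0 with A_w > 0 = 1.
Sanity: Σ A_w = 8 = 2^3 = 8 ✓.


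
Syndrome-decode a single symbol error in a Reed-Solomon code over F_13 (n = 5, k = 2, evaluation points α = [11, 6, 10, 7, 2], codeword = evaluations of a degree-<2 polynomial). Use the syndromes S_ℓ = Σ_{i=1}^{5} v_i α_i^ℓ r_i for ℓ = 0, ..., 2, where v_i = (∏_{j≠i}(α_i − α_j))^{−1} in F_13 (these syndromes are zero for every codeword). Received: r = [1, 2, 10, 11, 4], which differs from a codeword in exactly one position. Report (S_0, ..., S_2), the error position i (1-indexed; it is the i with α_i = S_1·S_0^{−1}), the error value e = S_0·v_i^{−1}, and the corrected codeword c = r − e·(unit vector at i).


S = (9, 2, 12), error at position 2, error magnitude e = 8, c = [1, 7, 10, 11, 4].

Step 1: column multipliers v_i = (∏_{j≠i}(α_i − α_j))^{−1} mod 13.
  i = 1 (α = 11): (11−6)(11−10)(11−7)(11−2) = 5·1·4·9 = 180 ≡ 11, so v_1 = 11^{−1} = 6 (mod 13).
  i = 2 (α = 6): (6−11)(6−10)(6−7)(6−2) = (−5)·(−4)·(−1)·4 = −80 ≡ 11, so v_2 = 11^{−1} = 6 (mod 13).
  i = 3 (α = 10): (10−11)(10−6)(10−7)(10−2) = (−1)·4·3·8 = −96 ≡ 8, so v_3 = 8^{−1} = 5 (mod 13).
  i = 4 (α = 7): (7−11)(7−6)(7−10)(7−2) = (−4)·1·(−3)·5 = 60 ≡ 8, so v_4 = 8^{−1} = 5 (mod 13).
  i = 5 (α = 2): (2−11)(2−6)(2−10)(2−7) = (−9)·(−4)·(−8)·(−5) = 1440 ≡ 10, so v_5 = 10^{−1} = 4 (mod 13).
  v = [6, 6, 5, 5, 4].
Step 2: syndromes of r = [1, 2, 10, 11, 4] (all sums mod 13).
  S_0 = Σ v_i r_i = 6·1 + 6·2 + 5·10 + 5·11 + 4·4 = 139 ≡ 9.
  S_1 = Σ v_i α_i r_i = 6·11·1 + 6·6·2 + 5·10·10 + 5·7·11 + 4·2·4 = 1055 ≡ 2.
  α_i^2 mod 13 = [4, 10, 9, 10, 4].
  S_2 = Σ v_i α_i^2 r_i = 6·4·1 + 6·10·2 + 5·9·10 + 5·10·11 + 4·4·4 = 1208 ≡ 12.
  S = (9, 2, 12) ≠ 0, so r is not a codeword (an error is present).
Step 3: locate the error. For a single error e at position i, S_ℓ = v_i·e·α_i^ℓ, so α_err = S_1/S_0.
  S_0^{−1} = 9^{−1} = 3 (mod 13), so α_err = 2·3 = 6 ≡ 6 = α_2. Error position i = 2.
  Consistency check: S_2/S_1 = 12·7 = 84 ≡ 6 = α_err ✓ (single-error assumption holds).
Step 4: error magnitude e = S_0/v_2 = S_0·∏_{j≠2}(α_2 − α_j) = 9·11 = 99 ≡ 8 (mod 13).
Step 5: correct position 2: c_2 = r_2 − e = 2 − 8 ≡ 7 (mod 13). Hence c = [1, 7, 10, 11, 4].
  Check: interpolating c through the α_i gives m(x) = 9 + 4·x (degree < 2) with m(α_i) = c_i for every i, so c is indeed a codeword.
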